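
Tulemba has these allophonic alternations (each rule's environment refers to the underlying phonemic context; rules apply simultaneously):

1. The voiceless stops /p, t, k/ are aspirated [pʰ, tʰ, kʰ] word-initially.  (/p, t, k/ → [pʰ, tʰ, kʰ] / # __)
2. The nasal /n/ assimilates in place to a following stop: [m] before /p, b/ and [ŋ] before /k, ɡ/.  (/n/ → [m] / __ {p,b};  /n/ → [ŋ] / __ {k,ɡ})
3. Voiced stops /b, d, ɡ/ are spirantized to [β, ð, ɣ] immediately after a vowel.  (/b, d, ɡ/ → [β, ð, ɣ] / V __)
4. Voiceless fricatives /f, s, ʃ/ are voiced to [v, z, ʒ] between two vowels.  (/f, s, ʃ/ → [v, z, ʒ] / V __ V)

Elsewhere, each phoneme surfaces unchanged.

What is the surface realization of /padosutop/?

/p/ (word-initial) occurs word-initially → [pʰ] by rule 1.
/a/ (between /p/ and /d/): no rule targets it → [a].
/d/ meets the environment for rule 3 (immediately after a vowel) → [ð].
/o/ — not in any rule's target class → [o].
/s/ (between /o/ and /u/): between two vowels, so rule 4 applies → [z].
/u/ (between /s/ and /t/) is unaffected → [u].
/t/ — between /u/ and /o/; rule 1 does not apply here → [t].
/o/ (between /t/ and /p/) is unaffected → [o].
/p/ (word-final): rule 1 targets it, but not word-initially → unchanged [p].

[pʰaðozutop]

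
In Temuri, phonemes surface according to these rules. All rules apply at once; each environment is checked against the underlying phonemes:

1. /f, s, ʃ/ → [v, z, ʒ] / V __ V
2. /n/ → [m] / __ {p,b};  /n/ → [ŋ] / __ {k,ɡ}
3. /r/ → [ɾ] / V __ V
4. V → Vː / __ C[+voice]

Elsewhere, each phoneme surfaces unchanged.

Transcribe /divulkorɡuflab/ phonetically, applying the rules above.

[diːvuːlkoːrɡuflaːb]

/i/ (between /d/ and /v/) occurs before a voiced consonant → [iː] by rule 4.
/u/ (between /v/ and /l/): before a voiced consonant, so rule 4 applies → [uː].
/o/ meets the environment for rule 4 (before a voiced consonant) → [oː].
/r/ (between /o/ and /ɡ/): rule 3 targets it, but not between two vowels → unchanged [r].
/u/ — between /ɡ/ and /f/; rule 4 does not apply here → [u].
/f/ (between /u/ and /l/): rule 1 targets it, but not between two vowels → unchanged [f].
/a/ meets the environment for rule 4 (before a voiced consonant) → [aː].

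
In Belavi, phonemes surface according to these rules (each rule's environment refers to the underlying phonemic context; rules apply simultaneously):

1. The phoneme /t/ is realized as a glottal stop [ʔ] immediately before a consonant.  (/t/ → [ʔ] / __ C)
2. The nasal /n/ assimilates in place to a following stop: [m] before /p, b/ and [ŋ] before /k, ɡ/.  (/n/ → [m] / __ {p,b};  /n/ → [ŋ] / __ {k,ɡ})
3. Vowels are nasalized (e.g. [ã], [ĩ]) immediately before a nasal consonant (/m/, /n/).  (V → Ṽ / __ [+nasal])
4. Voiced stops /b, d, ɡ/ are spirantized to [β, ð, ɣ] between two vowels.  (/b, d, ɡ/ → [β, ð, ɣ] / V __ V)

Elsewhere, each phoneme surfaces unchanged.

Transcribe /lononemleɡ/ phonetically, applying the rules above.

/l/ (word-initial) is unaffected → [l].
/o/ meets the environment for rule 3 (before a nasal consonant) → [õ].
/n/ — between /o/ and /o/; rule 2 does not apply here → [n].
Rule 3 applies to /o/ (between /n/ and /n/: before a nasal consonant) → [õ].
/n/ (between /o/ and /e/) fails the environment for rule 2, so it stays [n].
/e/ (between /n/ and /m/) occurs before a nasal consonant → [ẽ] by rule 3.
/m/ — not in any rule's target class → [m].
/l/ — not in any rule's target class → [l].
/e/ (between /l/ and /ɡ/): rule 3 targets it, but not before a nasal consonant → unchanged [e].
/ɡ/ — word-final; rule 4 does not apply here → [ɡ].

[lõnõnẽmleɡ]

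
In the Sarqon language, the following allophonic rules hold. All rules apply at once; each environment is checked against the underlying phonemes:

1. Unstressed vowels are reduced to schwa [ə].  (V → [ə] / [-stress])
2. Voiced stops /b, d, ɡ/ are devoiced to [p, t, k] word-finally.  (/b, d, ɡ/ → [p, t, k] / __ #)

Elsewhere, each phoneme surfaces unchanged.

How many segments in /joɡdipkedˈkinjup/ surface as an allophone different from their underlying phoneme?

4

Segments that undergo a rule: /o/ → [ə] (rule 1); /i/ → [ə] (rule 1); /e/ → [ə] (rule 1); /u/ → [ə] (rule 1).
All other segments surface unchanged.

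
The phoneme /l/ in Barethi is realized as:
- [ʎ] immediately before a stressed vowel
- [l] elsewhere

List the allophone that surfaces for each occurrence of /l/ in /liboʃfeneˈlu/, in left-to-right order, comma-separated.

[l], [ʎ]

Occurrence 1 (position 1): no conditioning environment matches → elsewhere allophone [l].
Occurrence 2 (position 10): immediately before a stressed vowel → [ʎ].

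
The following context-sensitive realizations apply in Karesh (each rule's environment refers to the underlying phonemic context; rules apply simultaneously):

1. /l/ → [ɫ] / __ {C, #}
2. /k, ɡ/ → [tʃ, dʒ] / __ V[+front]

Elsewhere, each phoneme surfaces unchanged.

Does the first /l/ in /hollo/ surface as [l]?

Rule 1 applies to /l/ (between /o/ and /l/: word-finally or immediately before a consonant) → [ɫ].
The actual realization is [ɫ], not [l].

No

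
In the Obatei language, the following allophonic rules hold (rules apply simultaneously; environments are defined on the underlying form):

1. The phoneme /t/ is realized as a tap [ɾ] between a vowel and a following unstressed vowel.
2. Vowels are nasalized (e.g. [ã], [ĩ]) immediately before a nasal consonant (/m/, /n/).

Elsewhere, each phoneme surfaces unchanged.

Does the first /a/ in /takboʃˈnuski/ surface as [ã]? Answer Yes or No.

/a/ (between /t/ and /k/): rule 2 targets it, but not before a nasal consonant → unchanged [a].
The actual realization is [a], not [ã].

No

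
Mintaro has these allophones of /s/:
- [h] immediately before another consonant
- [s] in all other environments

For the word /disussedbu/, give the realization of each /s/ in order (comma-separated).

Occurrence 1 (position 3): no conditioning environment matches → elsewhere allophone [s].
Occurrence 2 (position 5): immediately before another consonant → [h].
Occurrence 3 (position 6): no conditioning environment matches → elsewhere allophone [s].

[s], [h], [s]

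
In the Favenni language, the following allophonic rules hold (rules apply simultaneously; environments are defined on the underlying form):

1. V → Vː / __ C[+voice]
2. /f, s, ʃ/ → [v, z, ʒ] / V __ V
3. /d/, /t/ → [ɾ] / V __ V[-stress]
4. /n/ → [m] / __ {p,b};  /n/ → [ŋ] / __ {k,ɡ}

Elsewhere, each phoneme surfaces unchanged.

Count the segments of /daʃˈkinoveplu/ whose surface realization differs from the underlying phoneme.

Segments that undergo a rule: /i/ → [iː] (rule 1); /o/ → [oː] (rule 1).
All other segments surface unchanged.

2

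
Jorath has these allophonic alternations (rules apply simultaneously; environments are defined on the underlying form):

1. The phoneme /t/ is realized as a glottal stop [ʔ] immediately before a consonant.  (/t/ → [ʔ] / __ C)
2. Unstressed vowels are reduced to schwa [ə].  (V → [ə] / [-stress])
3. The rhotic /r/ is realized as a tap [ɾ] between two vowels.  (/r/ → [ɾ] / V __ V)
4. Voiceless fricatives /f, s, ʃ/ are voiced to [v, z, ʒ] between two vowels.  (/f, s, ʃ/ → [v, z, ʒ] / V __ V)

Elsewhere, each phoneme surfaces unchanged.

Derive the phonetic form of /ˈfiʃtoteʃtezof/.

[ˈfiʃtətəʃtəzəf]

/f/ (word-initial) is in the target of rule 4 but the environment (between two vowels) is not met → [f].
/i/ (between /f/ and /ʃ/) fails the environment for rule 2, so it stays [i].
/ʃ/ (between /i/ and /t/) is in the target of rule 4 but the environment (between two vowels) is not met → [ʃ].
/t/ (between /ʃ/ and /o/) is in the target of rule 1 but the environment (immediately before a consonant) is not met → [t].
/o/ (between /t/ and /t/) occurs in an unstressed syllable → [ə] by rule 2.
/t/ — between /o/ and /e/; rule 1 does not apply here → [t].
Rule 2 applies to /e/ (between /t/ and /ʃ/: in an unstressed syllable) → [ə].
/ʃ/ (between /e/ and /t/) is in the target of rule 4 but the environment (between two vowels) is not met → [ʃ].
/t/ — between /ʃ/ and /e/; rule 1 does not apply here → [t].
/e/ (between /t/ and /z/) occurs in an unstressed syllable → [ə] by rule 2.
/z/ — not in any rule's target class → [z].
Rule 2 applies to /o/ (between /z/ and /f/: in an unstressed syllable) → [ə].
/f/ (word-final) is in the target of rule 4 but the environment (between two vowels) is not met → [f].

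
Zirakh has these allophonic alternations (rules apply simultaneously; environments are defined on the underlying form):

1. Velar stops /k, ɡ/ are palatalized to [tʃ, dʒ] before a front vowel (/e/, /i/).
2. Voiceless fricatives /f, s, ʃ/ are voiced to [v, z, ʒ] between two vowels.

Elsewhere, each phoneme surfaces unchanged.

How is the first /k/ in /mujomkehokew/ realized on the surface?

[tʃ]

/k/ (between /m/ and /e/): before a front vowel, so rule 1 applies → [tʃ].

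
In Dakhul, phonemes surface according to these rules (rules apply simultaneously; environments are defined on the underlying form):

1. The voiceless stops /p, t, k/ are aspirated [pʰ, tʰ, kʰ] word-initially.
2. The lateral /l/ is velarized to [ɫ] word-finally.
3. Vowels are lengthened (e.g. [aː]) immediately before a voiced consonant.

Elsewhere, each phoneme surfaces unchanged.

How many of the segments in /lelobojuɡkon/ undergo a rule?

Segments that undergo a rule: /e/ → [eː] (rule 3); /o/ → [oː] (rule 3); /o/ → [oː] (rule 3); /u/ → [uː] (rule 3); /o/ → [oː] (rule 3).
All other segments surface unchanged.

5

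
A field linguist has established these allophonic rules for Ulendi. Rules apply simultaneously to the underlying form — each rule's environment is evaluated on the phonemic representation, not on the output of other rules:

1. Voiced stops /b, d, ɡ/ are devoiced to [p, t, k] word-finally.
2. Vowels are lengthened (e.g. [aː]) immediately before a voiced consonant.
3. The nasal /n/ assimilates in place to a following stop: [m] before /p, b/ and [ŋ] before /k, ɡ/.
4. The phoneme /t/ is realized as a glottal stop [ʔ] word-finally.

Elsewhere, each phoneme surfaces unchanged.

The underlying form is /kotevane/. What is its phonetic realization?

[koteːvaːne]

/k/ stays [k].
/o/ (between /k/ and /t/) is in the target of rule 2 but the environment (before a voiced consonant) is not met → [o].
/t/ (between /o/ and /e/) fails the environment for rule 4, so it stays [t].
/e/ — between /t/ and /v/, before a voiced consonant — surfaces as [eː] (rule 2).
/v/ (between /e/ and /a/) is unaffected → [v].
/a/ meets the environment for rule 2 (before a voiced consonant) → [aː].
/n/ — between /a/ and /e/; rule 3 does not apply here → [n].
/e/ (word-final): rule 2 targets it, but not before a voiced consonant → unchanged [e].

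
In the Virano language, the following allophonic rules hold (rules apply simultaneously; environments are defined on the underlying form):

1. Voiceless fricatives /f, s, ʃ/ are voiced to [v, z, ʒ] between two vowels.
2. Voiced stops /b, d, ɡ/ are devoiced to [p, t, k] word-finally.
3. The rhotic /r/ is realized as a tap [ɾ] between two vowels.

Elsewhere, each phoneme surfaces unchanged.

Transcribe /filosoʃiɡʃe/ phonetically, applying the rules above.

/f/ (word-initial) is in the target of rule 1 but the environment (between two vowels) is not met → [f].
/i/ (between /f/ and /l/) is unaffected → [i].
/l/ (between /i/ and /o/): no rule targets it → [l].
/o/ (between /l/ and /s/) is unaffected → [o].
/s/ (between /o/ and /o/): between two vowels, so rule 1 applies → [z].
/o/ — not in any rule's target class → [o].
Rule 1 applies to /ʃ/ (between /o/ and /i/: between two vowels) → [ʒ].
/i/ — not in any rule's target class → [i].
/ɡ/ — between /i/ and /ʃ/; rule 2 does not apply here → [ɡ].
/ʃ/ (between /ɡ/ and /e/): rule 1 targets it, but not between two vowels → unchanged [ʃ].
/e/ (word-final) is unaffected → [e].

[filozoʒiɡʃe]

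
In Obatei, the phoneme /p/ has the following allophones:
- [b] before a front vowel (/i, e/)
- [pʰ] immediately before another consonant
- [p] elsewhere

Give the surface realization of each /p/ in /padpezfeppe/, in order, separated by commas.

[p], [b], [pʰ], [b]

Occurrence 1 (position 1): no conditioning environment matches → elsewhere allophone [p].
Occurrence 2 (position 4): before a front vowel (/i, e/) → [b].
Occurrence 3 (position 9): immediately before another consonant → [pʰ].
Occurrence 4 (position 10): before a front vowel (/i, e/) → [b].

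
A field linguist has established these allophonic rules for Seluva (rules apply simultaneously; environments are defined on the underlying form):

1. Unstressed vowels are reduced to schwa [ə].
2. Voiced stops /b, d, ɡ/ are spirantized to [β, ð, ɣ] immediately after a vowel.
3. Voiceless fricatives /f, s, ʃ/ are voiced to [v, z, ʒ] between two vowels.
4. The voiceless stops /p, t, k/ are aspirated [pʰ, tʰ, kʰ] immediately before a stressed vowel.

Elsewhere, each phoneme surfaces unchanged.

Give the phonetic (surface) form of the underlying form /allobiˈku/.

/a/ — word-initial, in an unstressed syllable — surfaces as [ə] (rule 1).
/o/ (between /l/ and /b/) occurs in an unstressed syllable → [ə] by rule 1.
/b/ (between /o/ and /i/): immediately after a vowel, so rule 2 applies → [β].
Rule 1 applies to /i/ (between /b/ and /k/: in an unstressed syllable) → [ə].
/k/ — between /i/ and /u/, immediately before a stressed vowel — surfaces as [kʰ] (rule 4).
/u/ (word-final): rule 1 targets it, but not in an unstressed syllable → unchanged [u].

[əlləβəˈkʰu]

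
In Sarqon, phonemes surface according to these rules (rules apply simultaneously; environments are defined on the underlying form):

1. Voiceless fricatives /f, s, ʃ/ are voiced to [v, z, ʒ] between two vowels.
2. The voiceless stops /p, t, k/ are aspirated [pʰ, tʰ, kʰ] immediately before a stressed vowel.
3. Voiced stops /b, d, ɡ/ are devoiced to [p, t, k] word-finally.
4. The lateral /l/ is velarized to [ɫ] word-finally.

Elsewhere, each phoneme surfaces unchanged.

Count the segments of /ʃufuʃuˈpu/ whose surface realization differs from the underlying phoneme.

Segments that undergo a rule: /f/ → [v] (rule 1); /ʃ/ → [ʒ] (rule 1); /p/ → [pʰ] (rule 2).
All other segments surface unchanged.

3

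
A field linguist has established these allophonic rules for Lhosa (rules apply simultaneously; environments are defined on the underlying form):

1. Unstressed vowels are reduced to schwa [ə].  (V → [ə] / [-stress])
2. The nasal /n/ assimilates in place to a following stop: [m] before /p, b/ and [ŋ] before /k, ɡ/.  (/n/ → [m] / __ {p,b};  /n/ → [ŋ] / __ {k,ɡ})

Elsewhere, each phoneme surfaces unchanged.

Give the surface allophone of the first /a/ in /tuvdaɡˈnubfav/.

[ə]

/a/ (between /d/ and /ɡ/) occurs in an unstressed syllable → [ə] by rule 1.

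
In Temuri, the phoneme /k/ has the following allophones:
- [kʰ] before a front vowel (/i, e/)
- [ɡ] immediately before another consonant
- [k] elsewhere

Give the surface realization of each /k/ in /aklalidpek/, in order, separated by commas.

[ɡ], [k]

Occurrence 1 (position 2): immediately before another consonant → [ɡ].
Occurrence 2 (position 10): no conditioning environment matches → elsewhere allophone [k].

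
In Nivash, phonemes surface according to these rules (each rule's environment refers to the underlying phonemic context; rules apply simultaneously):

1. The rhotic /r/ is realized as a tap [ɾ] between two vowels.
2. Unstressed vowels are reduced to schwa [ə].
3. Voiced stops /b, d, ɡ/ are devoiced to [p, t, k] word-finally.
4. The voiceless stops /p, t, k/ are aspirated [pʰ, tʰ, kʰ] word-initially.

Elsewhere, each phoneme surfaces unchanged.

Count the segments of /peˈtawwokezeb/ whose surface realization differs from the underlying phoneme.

Segments that undergo a rule: /p/ → [pʰ] (rule 4); /e/ → [ə] (rule 2); /o/ → [ə] (rule 2); /e/ → [ə] (rule 2); /e/ → [ə] (rule 2); /b/ → [p] (rule 3).
All other segments surface unchanged.

6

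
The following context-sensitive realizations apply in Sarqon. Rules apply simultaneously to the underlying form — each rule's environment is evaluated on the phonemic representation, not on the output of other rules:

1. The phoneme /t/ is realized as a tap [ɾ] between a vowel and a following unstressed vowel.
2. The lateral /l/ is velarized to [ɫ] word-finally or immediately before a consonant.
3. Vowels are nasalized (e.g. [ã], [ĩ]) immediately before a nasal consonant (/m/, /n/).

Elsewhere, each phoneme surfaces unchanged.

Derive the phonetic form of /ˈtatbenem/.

[ˈtatbẽnẽm]

/t/ — word-initial; rule 1 does not apply here → [t].
/a/ (between /t/ and /t/) fails the environment for rule 3, so it stays [a].
/t/ (between /a/ and /b/) fails the environment for rule 1, so it stays [t].
/b/ — not in any rule's target class → [b].
/e/ meets the environment for rule 3 (before a nasal consonant) → [ẽ].
/n/ (between /e/ and /e/): no rule targets it → [n].
/e/ — between /n/ and /m/, before a nasal consonant — surfaces as [ẽ] (rule 3).
/m/ stays [m].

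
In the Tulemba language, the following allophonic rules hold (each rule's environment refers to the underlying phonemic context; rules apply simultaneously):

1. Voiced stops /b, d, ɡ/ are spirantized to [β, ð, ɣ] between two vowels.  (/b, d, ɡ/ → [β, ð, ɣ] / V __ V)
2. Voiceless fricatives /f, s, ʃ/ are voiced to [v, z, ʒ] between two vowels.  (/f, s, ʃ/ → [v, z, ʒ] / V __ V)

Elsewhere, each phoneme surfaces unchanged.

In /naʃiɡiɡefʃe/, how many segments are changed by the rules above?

Segments that undergo a rule: /ʃ/ → [ʒ] (rule 2); /ɡ/ → [ɣ] (rule 1); /ɡ/ → [ɣ] (rule 1).
All other segments surface unchanged.

3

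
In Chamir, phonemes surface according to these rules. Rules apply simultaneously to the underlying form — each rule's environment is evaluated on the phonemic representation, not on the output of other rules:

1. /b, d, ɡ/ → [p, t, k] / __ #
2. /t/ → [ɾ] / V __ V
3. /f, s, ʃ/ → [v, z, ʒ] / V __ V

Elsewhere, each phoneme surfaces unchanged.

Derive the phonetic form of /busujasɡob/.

/b/ — word-initial; rule 1 does not apply here → [b].
/s/ (between /u/ and /u/) occurs between two vowels → [z] by rule 3.
/s/ (between /a/ and /ɡ/) fails the environment for rule 3, so it stays [s].
/ɡ/ — between /s/ and /o/; rule 1 does not apply here → [ɡ].
Rule 1 applies to /b/ (word-final: word-finally) → [p].

[buzujasɡop]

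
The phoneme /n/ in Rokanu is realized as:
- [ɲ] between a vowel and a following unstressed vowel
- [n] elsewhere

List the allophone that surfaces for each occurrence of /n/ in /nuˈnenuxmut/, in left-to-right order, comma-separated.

[n], [n], [ɲ]

Occurrence 1 (position 1): no conditioning environment matches → elsewhere allophone [n].
Occurrence 2 (position 3): no conditioning environment matches → elsewhere allophone [n].
Occurrence 3 (position 5): between a vowel and a following unstressed vowel → [ɲ].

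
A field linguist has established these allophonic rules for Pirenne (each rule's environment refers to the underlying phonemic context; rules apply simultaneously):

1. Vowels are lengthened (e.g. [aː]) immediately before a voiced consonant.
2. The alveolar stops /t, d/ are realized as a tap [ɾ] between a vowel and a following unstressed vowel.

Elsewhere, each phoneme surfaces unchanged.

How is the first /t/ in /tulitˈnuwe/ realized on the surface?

/t/ (word-initial) fails the environment for rule 2, so it stays [t].

[t]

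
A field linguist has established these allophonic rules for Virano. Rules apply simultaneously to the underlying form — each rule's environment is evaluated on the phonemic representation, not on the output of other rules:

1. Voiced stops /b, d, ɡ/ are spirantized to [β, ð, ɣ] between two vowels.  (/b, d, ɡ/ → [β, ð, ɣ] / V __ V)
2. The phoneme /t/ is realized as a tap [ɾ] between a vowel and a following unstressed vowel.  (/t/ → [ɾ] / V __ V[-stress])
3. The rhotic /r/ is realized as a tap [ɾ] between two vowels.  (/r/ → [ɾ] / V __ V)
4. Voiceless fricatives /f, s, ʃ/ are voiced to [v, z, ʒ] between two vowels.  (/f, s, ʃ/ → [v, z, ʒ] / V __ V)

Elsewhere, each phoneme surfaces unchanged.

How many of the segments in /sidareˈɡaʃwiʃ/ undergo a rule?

3

Segments that undergo a rule: /d/ → [ð] (rule 1); /r/ → [ɾ] (rule 3); /ɡ/ → [ɣ] (rule 1).
All other segments surface unchanged.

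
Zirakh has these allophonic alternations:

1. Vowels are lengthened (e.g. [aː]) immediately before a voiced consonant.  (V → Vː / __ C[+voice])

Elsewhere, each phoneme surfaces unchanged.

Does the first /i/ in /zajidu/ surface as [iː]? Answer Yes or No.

/i/ (between /j/ and /d/): before a voiced consonant, so rule 1 applies → [iː].
The actual realization is [iː], which matches [iː].

Yes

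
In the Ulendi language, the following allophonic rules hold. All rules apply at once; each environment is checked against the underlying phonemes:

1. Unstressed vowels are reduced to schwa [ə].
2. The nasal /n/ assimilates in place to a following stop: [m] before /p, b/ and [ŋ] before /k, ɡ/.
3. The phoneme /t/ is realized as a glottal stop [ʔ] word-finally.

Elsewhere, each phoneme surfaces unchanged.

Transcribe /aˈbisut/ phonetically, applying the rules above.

[əˈbisəʔ]

/a/ meets the environment for rule 1 (in an unstressed syllable) → [ə].
/i/ — between /b/ and /s/; rule 1 does not apply here → [i].
/u/ (between /s/ and /t/) occurs in an unstressed syllable → [ə] by rule 1.
Rule 3 applies to /t/ (word-final: word-finally) → [ʔ].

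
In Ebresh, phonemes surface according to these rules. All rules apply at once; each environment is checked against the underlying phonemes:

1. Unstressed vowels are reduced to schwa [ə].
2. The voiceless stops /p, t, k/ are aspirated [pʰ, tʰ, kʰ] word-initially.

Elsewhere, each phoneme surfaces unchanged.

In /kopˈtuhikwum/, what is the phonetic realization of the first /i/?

/i/ (between /h/ and /k/): in an unstressed syllable, so rule 1 applies → [ə].

[ə]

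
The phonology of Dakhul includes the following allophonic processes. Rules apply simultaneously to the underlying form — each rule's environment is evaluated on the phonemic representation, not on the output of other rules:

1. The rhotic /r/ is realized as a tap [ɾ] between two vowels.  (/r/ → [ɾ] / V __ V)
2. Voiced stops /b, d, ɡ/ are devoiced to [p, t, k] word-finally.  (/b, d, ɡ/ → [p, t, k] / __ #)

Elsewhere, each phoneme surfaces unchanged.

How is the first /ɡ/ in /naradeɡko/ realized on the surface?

[ɡ]

/ɡ/ (between /e/ and /k/) fails the environment for rule 2, so it stays [ɡ].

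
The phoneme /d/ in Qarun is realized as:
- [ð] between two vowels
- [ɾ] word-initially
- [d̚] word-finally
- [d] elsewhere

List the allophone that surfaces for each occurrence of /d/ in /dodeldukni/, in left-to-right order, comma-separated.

Occurrence 1 (position 1): word-initially → [ɾ].
Occurrence 2 (position 3): between two vowels → [ð].
Occurrence 3 (position 6): no conditioning environment matches → elsewhere allophone [d].

[ɾ], [ð], [d]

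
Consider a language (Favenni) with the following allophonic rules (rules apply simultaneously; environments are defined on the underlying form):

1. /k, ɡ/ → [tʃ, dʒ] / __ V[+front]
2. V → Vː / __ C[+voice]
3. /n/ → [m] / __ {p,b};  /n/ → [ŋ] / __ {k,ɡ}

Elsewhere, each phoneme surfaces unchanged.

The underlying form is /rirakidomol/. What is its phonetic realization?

[riːratʃiːdoːmoːl]

/r/ — not in any rule's target class → [r].
Rule 2 applies to /i/ (between /r/ and /r/: before a voiced consonant) → [iː].
/r/ (between /i/ and /a/) is unaffected → [r].
/a/ (between /r/ and /k/): rule 2 targets it, but not before a voiced consonant → unchanged [a].
/k/ meets the environment for rule 1 (before a front vowel) → [tʃ].
/i/ (between /k/ and /d/) occurs before a voiced consonant → [iː] by rule 2.
/d/ (between /i/ and /o/): no rule targets it → [d].
/o/ meets the environment for rule 2 (before a voiced consonant) → [oː].
/m/ (between /o/ and /o/) is unaffected → [m].
/o/ (between /m/ and /l/): before a voiced consonant, so rule 2 applies → [oː].
/l/ stays [l].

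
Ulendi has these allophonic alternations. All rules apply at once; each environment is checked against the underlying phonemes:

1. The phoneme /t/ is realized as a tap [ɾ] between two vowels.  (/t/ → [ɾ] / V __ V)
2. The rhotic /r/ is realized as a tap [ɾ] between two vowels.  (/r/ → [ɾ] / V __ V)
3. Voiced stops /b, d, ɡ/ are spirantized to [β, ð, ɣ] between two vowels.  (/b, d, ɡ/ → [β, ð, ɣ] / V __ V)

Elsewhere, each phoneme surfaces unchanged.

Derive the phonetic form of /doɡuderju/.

/d/ (word-initial): rule 3 targets it, but not between two vowels → unchanged [d].
/o/ (between /d/ and /ɡ/) is unaffected → [o].
/ɡ/ — between /o/ and /u/, between two vowels — surfaces as [ɣ] (rule 3).
/u/ (between /ɡ/ and /d/) is unaffected → [u].
/d/ — between /u/ and /e/, between two vowels — surfaces as [ð] (rule 3).
/e/ (between /d/ and /r/) is unaffected → [e].
/r/ (between /e/ and /j/) fails the environment for rule 2, so it stays [r].
/j/ — not in any rule's target class → [j].
/u/ (word-final) is unaffected → [u].

[doɣuðerju]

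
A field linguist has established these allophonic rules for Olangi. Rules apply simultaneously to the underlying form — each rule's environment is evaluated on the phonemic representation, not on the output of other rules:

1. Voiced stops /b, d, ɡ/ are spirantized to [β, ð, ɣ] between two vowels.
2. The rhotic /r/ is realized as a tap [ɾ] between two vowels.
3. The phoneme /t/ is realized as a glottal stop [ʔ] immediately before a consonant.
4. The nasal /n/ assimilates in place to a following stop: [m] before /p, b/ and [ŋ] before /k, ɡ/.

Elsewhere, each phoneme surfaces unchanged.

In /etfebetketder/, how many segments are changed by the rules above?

Segments that undergo a rule: /t/ → [ʔ] (rule 3); /b/ → [β] (rule 1); /t/ → [ʔ] (rule 3); /t/ → [ʔ] (rule 3).
All other segments surface unchanged.

4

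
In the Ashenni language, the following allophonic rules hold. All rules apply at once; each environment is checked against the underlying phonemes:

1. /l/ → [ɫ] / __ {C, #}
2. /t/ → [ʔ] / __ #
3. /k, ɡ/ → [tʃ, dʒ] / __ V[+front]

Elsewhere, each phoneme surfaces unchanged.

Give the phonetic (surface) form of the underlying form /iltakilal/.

/i/ stays [i].
/l/ (between /i/ and /t/): word-finally or immediately before a consonant, so rule 1 applies → [ɫ].
/t/ (between /l/ and /a/) is in the target of rule 2 but the environment (word-finally) is not met → [t].
/a/ (between /t/ and /k/): no rule targets it → [a].
/k/ (between /a/ and /i/): before a front vowel, so rule 3 applies → [tʃ].
/i/ (between /k/ and /l/) is unaffected → [i].
/l/ (between /i/ and /a/) fails the environment for rule 1, so it stays [l].
/a/ (between /l/ and /l/): no rule targets it → [a].
/l/ meets the environment for rule 1 (word-finally or immediately before a consonant) → [ɫ].

[iɫtatʃilaɫ]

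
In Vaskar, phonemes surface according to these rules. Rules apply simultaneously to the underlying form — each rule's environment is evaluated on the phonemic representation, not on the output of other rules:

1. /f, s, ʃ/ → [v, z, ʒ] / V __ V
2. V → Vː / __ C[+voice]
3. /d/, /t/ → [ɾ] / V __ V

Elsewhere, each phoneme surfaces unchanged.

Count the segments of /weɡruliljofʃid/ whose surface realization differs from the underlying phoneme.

Segments that undergo a rule: /e/ → [eː] (rule 2); /u/ → [uː] (rule 2); /i/ → [iː] (rule 2); /i/ → [iː] (rule 2).
All other segments surface unchanged.

4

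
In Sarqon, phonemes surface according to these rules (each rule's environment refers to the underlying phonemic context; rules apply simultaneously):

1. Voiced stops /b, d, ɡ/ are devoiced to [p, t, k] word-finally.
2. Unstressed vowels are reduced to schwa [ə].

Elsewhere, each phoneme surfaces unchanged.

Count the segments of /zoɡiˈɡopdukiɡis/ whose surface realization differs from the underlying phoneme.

Segments that undergo a rule: /o/ → [ə] (rule 2); /i/ → [ə] (rule 2); /u/ → [ə] (rule 2); /i/ → [ə] (rule 2); /i/ → [ə] (rule 2).
All other segments surface unchanged.

5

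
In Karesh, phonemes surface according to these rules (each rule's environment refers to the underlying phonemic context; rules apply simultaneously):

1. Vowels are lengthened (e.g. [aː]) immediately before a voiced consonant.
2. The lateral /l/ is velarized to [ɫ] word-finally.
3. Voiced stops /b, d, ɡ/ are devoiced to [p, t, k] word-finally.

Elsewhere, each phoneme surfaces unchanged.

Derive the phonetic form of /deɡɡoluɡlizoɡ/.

[deːɡɡoːluːɡliːzoːk]

/d/ — word-initial; rule 3 does not apply here → [d].
/e/ — between /d/ and /ɡ/, before a voiced consonant — surfaces as [eː] (rule 1).
/ɡ/ (between /e/ and /ɡ/) fails the environment for rule 3, so it stays [ɡ].
/ɡ/ (between /ɡ/ and /o/) fails the environment for rule 3, so it stays [ɡ].
/o/ — between /ɡ/ and /l/, before a voiced consonant — surfaces as [oː] (rule 1).
/l/ (between /o/ and /u/): rule 2 targets it, but not word-finally → unchanged [l].
/u/ (between /l/ and /ɡ/): before a voiced consonant, so rule 1 applies → [uː].
/ɡ/ (between /u/ and /l/): rule 3 targets it, but not word-finally → unchanged [ɡ].
/l/ — between /ɡ/ and /i/; rule 2 does not apply here → [l].
/i/ (between /l/ and /z/): before a voiced consonant, so rule 1 applies → [iː].
/z/ — not in any rule's target class → [z].
/o/ — between /z/ and /ɡ/, before a voiced consonant — surfaces as [oː] (rule 1).
Rule 3 applies to /ɡ/ (word-final: word-finally) → [k].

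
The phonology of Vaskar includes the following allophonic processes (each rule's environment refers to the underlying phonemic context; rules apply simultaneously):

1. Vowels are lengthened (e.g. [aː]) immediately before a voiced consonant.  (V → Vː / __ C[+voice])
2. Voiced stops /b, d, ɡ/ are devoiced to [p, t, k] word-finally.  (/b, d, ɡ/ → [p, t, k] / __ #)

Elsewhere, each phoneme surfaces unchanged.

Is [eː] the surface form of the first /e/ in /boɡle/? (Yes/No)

/e/ (word-final): rule 1 targets it, but not before a voiced consonant → unchanged [e].
The actual realization is [e], not [eː].

No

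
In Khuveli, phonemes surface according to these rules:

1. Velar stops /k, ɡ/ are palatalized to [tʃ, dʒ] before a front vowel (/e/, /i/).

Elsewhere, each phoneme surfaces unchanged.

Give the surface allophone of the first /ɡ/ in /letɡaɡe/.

[ɡ]

/ɡ/ (between /t/ and /a/) fails the environment for rule 1, so it stays [ɡ].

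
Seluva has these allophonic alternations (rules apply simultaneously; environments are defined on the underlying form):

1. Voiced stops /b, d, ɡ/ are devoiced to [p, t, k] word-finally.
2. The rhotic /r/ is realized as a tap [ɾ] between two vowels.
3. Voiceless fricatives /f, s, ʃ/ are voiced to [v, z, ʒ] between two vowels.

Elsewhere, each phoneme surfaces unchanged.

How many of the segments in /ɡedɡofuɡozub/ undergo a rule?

Segments that undergo a rule: /f/ → [v] (rule 3); /b/ → [p] (rule 1).
All other segments surface unchanged.

2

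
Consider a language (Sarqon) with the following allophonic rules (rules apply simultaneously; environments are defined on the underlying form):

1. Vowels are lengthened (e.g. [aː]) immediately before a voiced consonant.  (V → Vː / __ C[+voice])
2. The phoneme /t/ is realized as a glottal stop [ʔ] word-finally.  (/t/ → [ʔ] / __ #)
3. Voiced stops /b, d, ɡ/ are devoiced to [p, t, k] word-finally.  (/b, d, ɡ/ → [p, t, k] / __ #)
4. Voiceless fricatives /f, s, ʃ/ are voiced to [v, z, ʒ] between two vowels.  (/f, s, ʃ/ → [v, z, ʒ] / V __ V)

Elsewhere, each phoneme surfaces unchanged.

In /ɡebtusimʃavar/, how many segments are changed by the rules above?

Segments that undergo a rule: /e/ → [eː] (rule 1); /s/ → [z] (rule 4); /i/ → [iː] (rule 1); /a/ → [aː] (rule 1); /a/ → [aː] (rule 1).
All other segments surface unchanged.

5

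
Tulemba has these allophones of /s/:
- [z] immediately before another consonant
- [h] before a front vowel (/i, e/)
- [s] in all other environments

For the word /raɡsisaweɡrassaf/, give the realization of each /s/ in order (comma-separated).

Occurrence 1 (position 4): before a front vowel (/i, e/) → [h].
Occurrence 2 (position 6): no conditioning environment matches → elsewhere allophone [s].
Occurrence 3 (position 13): immediately before another consonant → [z].
Occurrence 4 (position 14): no conditioning environment matches → elsewhere allophone [s].

[h], [s], [z], [s]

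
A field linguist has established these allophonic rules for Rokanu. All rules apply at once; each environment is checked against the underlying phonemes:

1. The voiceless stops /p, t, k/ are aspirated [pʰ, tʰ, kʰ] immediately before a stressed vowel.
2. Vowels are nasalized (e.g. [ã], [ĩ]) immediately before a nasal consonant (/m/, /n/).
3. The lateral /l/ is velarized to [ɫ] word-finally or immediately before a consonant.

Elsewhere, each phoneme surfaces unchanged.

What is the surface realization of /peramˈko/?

[perãmˈkʰo]

/p/ (word-initial): rule 1 targets it, but not immediately before a stressed vowel → unchanged [p].
/e/ (between /p/ and /r/) fails the environment for rule 2, so it stays [e].
/r/ (between /e/ and /a/): no rule targets it → [r].
/a/ — between /r/ and /m/, before a nasal consonant — surfaces as [ã] (rule 2).
/m/ (between /a/ and /k/) is unaffected → [m].
/k/ — between /m/ and /o/, immediately before a stressed vowel — surfaces as [kʰ] (rule 1).
/o/ (word-final) fails the environment for rule 2, so it stays [o].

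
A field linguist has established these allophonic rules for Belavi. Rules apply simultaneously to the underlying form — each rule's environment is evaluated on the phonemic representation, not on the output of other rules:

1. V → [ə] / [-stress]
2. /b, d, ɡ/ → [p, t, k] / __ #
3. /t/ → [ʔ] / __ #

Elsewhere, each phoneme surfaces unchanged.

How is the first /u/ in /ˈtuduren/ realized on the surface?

[u]

/u/ — between /t/ and /d/; rule 1 does not apply here → [u].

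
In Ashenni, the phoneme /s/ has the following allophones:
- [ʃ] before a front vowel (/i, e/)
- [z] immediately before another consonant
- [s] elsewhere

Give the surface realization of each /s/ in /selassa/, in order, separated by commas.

Occurrence 1 (position 1): before a front vowel (/i, e/) → [ʃ].
Occurrence 2 (position 5): immediately before another consonant → [z].
Occurrence 3 (position 6): no conditioning environment matches → elsewhere allophone [s].

[ʃ], [z], [s]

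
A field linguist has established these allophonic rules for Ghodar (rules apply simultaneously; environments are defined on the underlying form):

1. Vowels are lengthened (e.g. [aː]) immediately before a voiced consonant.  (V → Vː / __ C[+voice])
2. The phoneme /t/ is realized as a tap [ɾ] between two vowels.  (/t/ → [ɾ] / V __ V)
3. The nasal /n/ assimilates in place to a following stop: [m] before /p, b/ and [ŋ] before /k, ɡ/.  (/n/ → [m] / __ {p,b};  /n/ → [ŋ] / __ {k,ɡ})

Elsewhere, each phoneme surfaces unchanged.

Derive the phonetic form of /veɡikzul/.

[veːɡikzuːl]

/v/ (word-initial): no rule targets it → [v].
/e/ meets the environment for rule 1 (before a voiced consonant) → [eː].
/ɡ/ stays [ɡ].
/i/ (between /ɡ/ and /k/) fails the environment for rule 1, so it stays [i].
/k/ stays [k].
/z/ (between /k/ and /u/) is unaffected → [z].
/u/ (between /z/ and /l/) occurs before a voiced consonant → [uː] by rule 1.
/l/ (word-final): no rule targets it → [l].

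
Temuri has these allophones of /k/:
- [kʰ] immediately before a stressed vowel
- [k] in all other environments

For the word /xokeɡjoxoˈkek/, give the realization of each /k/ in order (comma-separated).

Occurrence 1 (position 3): no conditioning environment matches → elsewhere allophone [k].
Occurrence 2 (position 10): immediately before a stressed vowel → [kʰ].
Occurrence 3 (position 12): no conditioning environment matches → elsewhere allophone [k].

[k], [kʰ], [k]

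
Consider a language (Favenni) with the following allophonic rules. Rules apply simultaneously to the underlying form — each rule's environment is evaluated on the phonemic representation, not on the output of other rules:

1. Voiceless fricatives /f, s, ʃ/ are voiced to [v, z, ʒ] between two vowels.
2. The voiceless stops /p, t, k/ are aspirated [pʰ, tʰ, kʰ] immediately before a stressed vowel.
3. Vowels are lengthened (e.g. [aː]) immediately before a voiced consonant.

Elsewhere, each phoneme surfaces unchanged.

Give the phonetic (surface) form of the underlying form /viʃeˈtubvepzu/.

[viʒeˈtʰuːbvepzu]

/v/ (word-initial): no rule targets it → [v].
/i/ (between /v/ and /ʃ/): rule 3 targets it, but not before a voiced consonant → unchanged [i].
/ʃ/ (between /i/ and /e/): between two vowels, so rule 1 applies → [ʒ].
/e/ (between /ʃ/ and /t/) fails the environment for rule 3, so it stays [e].
/t/ (between /e/ and /u/) occurs immediately before a stressed vowel → [tʰ] by rule 2.
/u/ (between /t/ and /b/): before a voiced consonant, so rule 3 applies → [uː].
/b/ stays [b].
/v/ (between /b/ and /e/) is unaffected → [v].
/e/ (between /v/ and /p/): rule 3 targets it, but not before a voiced consonant → unchanged [e].
/p/ (between /e/ and /z/) is in the target of rule 2 but the environment (immediately before a stressed vowel) is not met → [p].
/z/ stays [z].
/u/ — word-final; rule 3 does not apply here → [u].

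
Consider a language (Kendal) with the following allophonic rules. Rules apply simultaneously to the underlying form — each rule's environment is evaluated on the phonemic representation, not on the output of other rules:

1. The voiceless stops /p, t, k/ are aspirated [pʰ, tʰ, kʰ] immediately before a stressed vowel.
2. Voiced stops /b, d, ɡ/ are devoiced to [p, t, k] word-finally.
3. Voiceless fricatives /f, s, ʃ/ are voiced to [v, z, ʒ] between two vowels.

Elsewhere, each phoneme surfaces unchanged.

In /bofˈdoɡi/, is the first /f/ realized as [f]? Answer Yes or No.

Yes

/f/ (between /o/ and /d/) is in the target of rule 3 but the environment (between two vowels) is not met → [f].
The actual realization is [f], which matches [f].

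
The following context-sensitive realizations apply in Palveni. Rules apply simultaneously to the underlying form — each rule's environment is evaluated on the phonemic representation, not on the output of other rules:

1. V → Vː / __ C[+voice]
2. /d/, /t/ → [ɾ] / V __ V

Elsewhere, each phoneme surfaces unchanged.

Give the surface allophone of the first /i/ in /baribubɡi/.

/i/ — between /r/ and /b/, before a voiced consonant — surfaces as [iː] (rule 1).

[iː]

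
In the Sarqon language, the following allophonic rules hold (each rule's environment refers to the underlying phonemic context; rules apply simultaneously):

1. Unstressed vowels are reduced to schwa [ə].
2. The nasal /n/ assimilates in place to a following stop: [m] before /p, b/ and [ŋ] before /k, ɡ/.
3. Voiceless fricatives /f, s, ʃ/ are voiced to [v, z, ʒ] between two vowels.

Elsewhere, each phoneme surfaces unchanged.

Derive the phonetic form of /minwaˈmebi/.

/i/ meets the environment for rule 1 (in an unstressed syllable) → [ə].
/n/ — between /i/ and /w/; rule 2 does not apply here → [n].
/a/ (between /w/ and /m/): in an unstressed syllable, so rule 1 applies → [ə].
/e/ (between /m/ and /b/) fails the environment for rule 1, so it stays [e].
/i/ (word-final) occurs in an unstressed syllable → [ə] by rule 1.

[mənwəˈmebə]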